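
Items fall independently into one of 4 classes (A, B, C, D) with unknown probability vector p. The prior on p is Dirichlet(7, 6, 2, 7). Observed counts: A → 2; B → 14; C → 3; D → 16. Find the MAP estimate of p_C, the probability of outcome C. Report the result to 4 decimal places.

MAP estimate of p_C = 0.0755

The posterior is Dirichlet(αᵢ + nᵢ) = Dirichlet(9, 20, 5, 23).
For a Dirichlet(a₁,…,a_K) with all aᵢ > 1, the mode has j-th component (aⱼ − 1)/(Σaᵢ − K).
Here Σaᵢ = 57 and K = 4, so p_C = (5 − 1)/(57 − 4) = 4/53 ≈ 0.0755.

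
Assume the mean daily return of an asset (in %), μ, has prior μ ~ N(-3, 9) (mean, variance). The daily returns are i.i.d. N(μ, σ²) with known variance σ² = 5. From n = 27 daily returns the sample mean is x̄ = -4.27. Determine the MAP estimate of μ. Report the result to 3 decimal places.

μ̂_MAP = -4.244

n = 27, x̄ = -4.27.
For a Normal prior and Normal likelihood with known variance, the posterior is Normal; its mode equals its mean, the precision-weighted average.
Prior precision 1/σ₀² = 1/9; data precision n/σ² = 27/5 = 5.4.
μ̂ = ((1/9)·(-3) + 5.4·(-4.27)) / (1/9 + 5.4) = (-35087/1500)/(248/45) = -105261/24800 ≈ -4.244.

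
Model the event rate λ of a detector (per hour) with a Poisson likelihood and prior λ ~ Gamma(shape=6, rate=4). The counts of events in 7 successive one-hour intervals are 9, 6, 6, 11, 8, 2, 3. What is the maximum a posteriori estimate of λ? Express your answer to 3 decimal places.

λ̂_MAP = 4.545

Σxᵢ = 9+6+6+11+8+2+3 = 45, with n = 7.
Posterior ∝ λ^5e^(−4λ) · λ^45e^(−7λ) = λ^50e^(−11λ), i.e. Gamma(shape=51, rate=11).
The mode of a Gamma(a, b) with a ≥ 1 (shape–rate) is (a−1)/b = 50/11 ≈ 4.545.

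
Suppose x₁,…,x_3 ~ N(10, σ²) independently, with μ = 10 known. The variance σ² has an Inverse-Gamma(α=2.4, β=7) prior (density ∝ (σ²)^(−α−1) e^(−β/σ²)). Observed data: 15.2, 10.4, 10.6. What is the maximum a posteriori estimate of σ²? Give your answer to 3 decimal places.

Sum of squared deviations about the known mean: SS = (15.2−10)² + (10.4−10)² + (10.6−10)² = 27.56.
The Normal likelihood contributes (σ²)^(−n/2) exp(−SS/(2σ²)), so the posterior is Inverse-Gamma(α + n/2, β + SS/2) = Inverse-Gamma(3.9, 20.78).
The mode of Inverse-Gamma(a, b) is b/(a+1) = 20.78/4.9 ≈ 4.241.

σ̂²_MAP = 4.241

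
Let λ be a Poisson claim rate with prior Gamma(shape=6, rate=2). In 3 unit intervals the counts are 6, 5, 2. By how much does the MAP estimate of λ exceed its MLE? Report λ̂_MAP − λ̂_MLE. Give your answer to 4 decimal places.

Σxᵢ = 13. Posterior is Gamma(19, 5); MAP = (19−1)/5 = 18/5 ≈ 3.60000.
MLE = x̄ = 13/3 ≈ 4.33333.
Difference = 18/5 − 13/3 = -11/15 ≈ -0.7333.

MAP − MLE = -0.7333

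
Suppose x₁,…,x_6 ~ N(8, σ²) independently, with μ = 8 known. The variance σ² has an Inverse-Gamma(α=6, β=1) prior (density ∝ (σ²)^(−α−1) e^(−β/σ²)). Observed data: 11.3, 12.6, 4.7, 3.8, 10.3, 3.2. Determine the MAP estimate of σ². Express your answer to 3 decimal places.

Sum of squared deviations about the known mean: SS = (11.3−8)² + (12.6−8)² + (4.7−8)² + (3.8−8)² + (10.3−8)² + (3.2−8)² = 88.91.
The Normal likelihood contributes (σ²)^(−n/2) exp(−SS/(2σ²)), so the posterior is Inverse-Gamma(α + n/2, β + SS/2) = Inverse-Gamma(9, 45.455).
The mode of Inverse-Gamma(a, b) is b/(a+1) = 45.455/10 ≈ 4.546.

σ̂²_MAP = 4.546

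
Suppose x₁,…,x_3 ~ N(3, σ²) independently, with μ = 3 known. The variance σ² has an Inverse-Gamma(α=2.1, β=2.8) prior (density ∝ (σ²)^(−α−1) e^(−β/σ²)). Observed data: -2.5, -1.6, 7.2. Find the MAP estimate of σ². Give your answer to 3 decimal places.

σ̂²_MAP = 8.114

Sum of squared deviations about the known mean: SS = (-2.5−3)² + (-1.6−3)² + (7.2−3)² = 69.05.
The Normal likelihood contributes (σ²)^(−n/2) exp(−SS/(2σ²)), so the posterior is Inverse-Gamma(α + n/2, β + SS/2) = Inverse-Gamma(3.6, 37.325).
The mode of Inverse-Gamma(a, b) is b/(a+1) = 37.325/4.6 ≈ 8.114.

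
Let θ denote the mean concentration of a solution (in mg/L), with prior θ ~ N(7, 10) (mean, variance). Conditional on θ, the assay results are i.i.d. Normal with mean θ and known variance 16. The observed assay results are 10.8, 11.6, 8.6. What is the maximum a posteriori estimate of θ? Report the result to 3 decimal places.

n = 3; x̄ = (10.8 + 11.6 + 8.6)/3 = 31/3 = 31/3 ≈ 10.3333.
For a Normal prior and Normal likelihood with known variance, the posterior is Normal; its mode equals its mean, the precision-weighted average.
Prior precision 1/σ₀² = 1/10 = 0.1; data precision n/σ² = 3/16 = 0.1875.
θ̂ = (0.1·7 + 0.1875·(31/3)) / (0.1 + 0.1875) = 2.6375/0.2875 = 211/23 ≈ 9.174.

θ̂_MAP = 9.174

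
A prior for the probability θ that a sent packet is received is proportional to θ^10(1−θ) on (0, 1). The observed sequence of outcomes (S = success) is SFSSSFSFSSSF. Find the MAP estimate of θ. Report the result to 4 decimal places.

The prior density ∝ θ^10(1−θ)^1 is the kernel of Beta(11, 2).
Data: 8 successes in 12 trials (from the sequence). The binomial likelihood contributes θ^8(1−θ)^4, so the posterior is Beta(11+8, 2+4) = Beta(19, 6).
For Beta(a, b) with a, b > 1 the mode is (a−1)/(a+b−2) = 18/23 ≈ 0.7826.

θ̂_MAP = 0.7826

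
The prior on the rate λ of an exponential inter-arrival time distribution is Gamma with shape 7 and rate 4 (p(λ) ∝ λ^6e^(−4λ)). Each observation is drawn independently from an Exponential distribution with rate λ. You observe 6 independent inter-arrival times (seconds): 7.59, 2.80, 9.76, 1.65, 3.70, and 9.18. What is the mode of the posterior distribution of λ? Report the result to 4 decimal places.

λ̂_MAP = 0.3102

The Exponential(rate=λ) likelihood is ∝ λ^n e^(−λΣtᵢ). Here n = 6 and Σtᵢ = 7.59 + 2.80 + 9.76 + 1.65 + 3.70 + 9.18 = 34.68.
Posterior ∝ λ^6e^(−4λ) · λ^6e^(−34.68λ) = λ^12e^(−38.68λ), i.e. Gamma(13, 38.68).
Mode = (a−1)/b = 12/38.68 ≈ 0.3102.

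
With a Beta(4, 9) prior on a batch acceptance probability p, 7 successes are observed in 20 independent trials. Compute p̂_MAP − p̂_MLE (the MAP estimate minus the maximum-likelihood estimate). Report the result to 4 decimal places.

Posterior is Beta(11, 22); MAP = (11−1)/(33−2) = 10/31 ≈ 0.32258.
MLE ignores the prior: p̂_MLE = k/n = 7/20 ≈ 0.35000.
Difference = 10/31 − 7/20 = -17/620 ≈ -0.0274.

MAP − MLE = -0.0274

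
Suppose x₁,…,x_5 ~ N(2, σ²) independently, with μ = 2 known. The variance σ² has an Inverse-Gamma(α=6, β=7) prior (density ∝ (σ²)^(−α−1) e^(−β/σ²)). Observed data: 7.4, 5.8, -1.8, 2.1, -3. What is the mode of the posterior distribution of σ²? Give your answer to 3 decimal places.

σ̂²_MAP = 5.108

Sum of squared deviations about the known mean: SS = (7.4−2)² + (5.8−2)² + (-1.8−2)² + (2.1−2)² + (-3−2)² = 83.05.
The Normal likelihood contributes (σ²)^(−n/2) exp(−SS/(2σ²)), so the posterior is Inverse-Gamma(α + n/2, β + SS/2) = Inverse-Gamma(8.5, 48.525).
The mode of Inverse-Gamma(a, b) is b/(a+1) = 48.525/9.5 ≈ 5.108.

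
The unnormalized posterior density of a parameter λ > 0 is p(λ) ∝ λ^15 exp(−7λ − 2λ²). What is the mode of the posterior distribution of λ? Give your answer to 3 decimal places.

ℓ'(λ) = 15/λ − 7 − 4λ. Setting this to zero and multiplying by λ: 4λ² + 7λ − 15 = 0.
λ = (−7 + √(7² + 4·4·15)) / (2·4) = (−7 + √289) / 8 = (−7 + 17)/8 = 5/4.
ℓ''(λ) = −15/λ² − 4 < 0, confirming a maximum.

λ̂_MAP = 1.250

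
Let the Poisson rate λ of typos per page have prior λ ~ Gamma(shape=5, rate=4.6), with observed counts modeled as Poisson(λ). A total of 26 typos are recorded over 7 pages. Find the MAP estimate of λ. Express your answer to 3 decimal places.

Σxᵢ = 26, n = 7.
Posterior ∝ λ^4e^(−4.6λ) · λ^26e^(−7λ) = λ^30e^(−11.6λ), i.e. Gamma(shape=31, rate=11.6).
The mode of a Gamma(a, b) with a ≥ 1 (shape–rate) is (a−1)/b = 30/11.6 ≈ 2.586.

λ̂_MAP = 2.586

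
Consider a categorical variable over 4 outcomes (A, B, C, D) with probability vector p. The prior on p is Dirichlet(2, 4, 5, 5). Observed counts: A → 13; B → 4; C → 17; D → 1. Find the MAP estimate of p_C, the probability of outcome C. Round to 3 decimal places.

MAP estimate of p_C = 0.447

The posterior is Dirichlet(αᵢ + nᵢ) = Dirichlet(15, 8, 22, 6).
For a Dirichlet(a₁,…,a_K) with all aᵢ > 1, the mode has j-th component (aⱼ − 1)/(Σaᵢ − K).
Here Σaᵢ = 51 and K = 4, so p_C = (22 − 1)/(51 − 4) = 21/47 ≈ 0.447.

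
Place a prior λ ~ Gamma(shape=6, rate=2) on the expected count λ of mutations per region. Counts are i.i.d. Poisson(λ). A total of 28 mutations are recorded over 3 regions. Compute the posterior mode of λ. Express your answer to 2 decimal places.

Σxᵢ = 28, n = 3.
Posterior ∝ λ^5e^(−2λ) · λ^28e^(−3λ) = λ^33e^(−5λ), i.e. Gamma(shape=34, rate=5).
The mode of a Gamma(a, b) with a ≥ 1 (shape–rate) is (a−1)/b = 33/5 ≈ 6.60.

λ̂_MAP = 6.60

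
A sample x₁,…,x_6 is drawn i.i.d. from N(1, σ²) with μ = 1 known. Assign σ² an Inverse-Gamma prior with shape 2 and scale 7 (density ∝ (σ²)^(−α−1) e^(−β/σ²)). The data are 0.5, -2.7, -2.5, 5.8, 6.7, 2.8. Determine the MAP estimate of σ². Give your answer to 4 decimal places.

Sum of squared deviations about the known mean: SS = (0.5−1)² + (-2.7−1)² + (-2.5−1)² + (5.8−1)² + (6.7−1)² + (2.8−1)² = 84.96.
The Normal likelihood contributes (σ²)^(−n/2) exp(−SS/(2σ²)), so the posterior is Inverse-Gamma(α + n/2, β + SS/2) = Inverse-Gamma(5, 49.48).
The mode of Inverse-Gamma(a, b) is b/(a+1) = 49.48/6 ≈ 8.2467.

σ̂²_MAP = 8.2467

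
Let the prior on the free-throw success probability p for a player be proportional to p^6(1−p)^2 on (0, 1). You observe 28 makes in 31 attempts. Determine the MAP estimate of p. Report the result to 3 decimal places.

The prior density ∝ p^6(1−p)^2 is the kernel of Beta(7, 3).
Data: 28 successes in 31 trials. The binomial likelihood contributes p^28(1−p)^3, so the posterior is Beta(7+28, 3+3) = Beta(35, 6).
For Beta(a, b) with a, b > 1 the mode is (a−1)/(a+b−2) = 34/39 ≈ 0.872.

p̂_MAP = 0.872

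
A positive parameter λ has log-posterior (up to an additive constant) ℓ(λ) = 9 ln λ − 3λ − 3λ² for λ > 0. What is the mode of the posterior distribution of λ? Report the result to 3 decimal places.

λ̂_MAP = 1.000

ℓ'(λ) = 9/λ − 3 − 6λ. Setting this to zero and multiplying by λ: 6λ² + 3λ − 9 = 0.
λ = (−3 + √(3² + 4·6·9)) / (2·6) = (−3 + √225) / 12 = (−3 + 15)/12 = 1.
ℓ''(λ) = −9/λ² − 6 < 0, confirming a maximum.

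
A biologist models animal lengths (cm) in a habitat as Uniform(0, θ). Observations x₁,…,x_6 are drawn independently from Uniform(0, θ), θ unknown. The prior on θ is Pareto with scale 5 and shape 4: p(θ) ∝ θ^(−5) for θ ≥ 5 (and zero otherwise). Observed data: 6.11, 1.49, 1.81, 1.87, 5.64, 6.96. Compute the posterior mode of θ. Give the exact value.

θ̂_MAP = 6.96

The Uniform(0, θ) likelihood is θ^(−n) for θ ≥ max(xᵢ), zero otherwise. Here max(xᵢ) = 6.96.
Posterior ∝ θ^(−5) · θ^(−6) = θ^(−11) on θ ≥ max(5, 6.96) = 6.96.
This density is strictly decreasing in θ, so the posterior mode lies at the lower boundary of the support.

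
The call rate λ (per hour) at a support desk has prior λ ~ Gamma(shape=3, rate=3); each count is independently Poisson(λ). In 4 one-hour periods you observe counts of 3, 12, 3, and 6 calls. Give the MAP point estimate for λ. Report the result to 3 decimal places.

Σxᵢ = 3+12+3+6 = 24, with n = 4.
Posterior ∝ λ^2e^(−3λ) · λ^24e^(−4λ) = λ^26e^(−7λ), i.e. Gamma(shape=27, rate=7).
The mode of a Gamma(a, b) with a ≥ 1 (shape–rate) is (a−1)/b = 26/7 ≈ 3.714.

λ̂_MAP = 3.714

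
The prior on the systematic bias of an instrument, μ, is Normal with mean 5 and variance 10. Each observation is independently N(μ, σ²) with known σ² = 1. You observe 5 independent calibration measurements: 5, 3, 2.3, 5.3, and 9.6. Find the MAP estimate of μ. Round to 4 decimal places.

μ̂_MAP = 5.0392

n = 5; x̄ = (5 + 3 + 2.3 + 5.3 + 9.6)/5 = 25.2/5 = 5.04.
For a Normal prior and Normal likelihood with known variance, the posterior is Normal; its mode equals its mean, the precision-weighted average.
Prior precision 1/σ₀² = 1/10 = 0.1; data precision n/σ² = 5/1 = 5.
μ̂ = (0.1·5 + 5·5.04) / (0.1 + 5) = 25.7/5.1 = 257/51 ≈ 5.0392.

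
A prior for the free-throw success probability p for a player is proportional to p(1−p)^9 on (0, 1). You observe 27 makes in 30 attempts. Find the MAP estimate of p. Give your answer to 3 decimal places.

The prior density ∝ p(1−p)^9 is the kernel of Beta(2, 10).
Data: 27 successes in 30 trials. The binomial likelihood contributes p^27(1−p)^3, so the posterior is Beta(2+27, 10+3) = Beta(29, 13).
For Beta(a, b) with a, b > 1 the mode is (a−1)/(a+b−2) = 28/40 ≈ 0.700.

p̂_MAP = 0.700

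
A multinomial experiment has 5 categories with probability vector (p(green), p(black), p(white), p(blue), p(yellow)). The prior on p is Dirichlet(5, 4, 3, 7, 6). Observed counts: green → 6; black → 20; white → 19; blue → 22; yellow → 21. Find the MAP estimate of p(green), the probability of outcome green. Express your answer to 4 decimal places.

MAP estimate of p(green) = 0.0926

The posterior is Dirichlet(αᵢ + nᵢ) = Dirichlet(11, 24, 22, 29, 27).
For a Dirichlet(a₁,…,a_K) with all aᵢ > 1, the mode has j-th component (aⱼ − 1)/(Σaᵢ − K).
Here Σaᵢ = 113 and K = 5, so p(green) = (11 − 1)/(113 − 5) = 10/108 ≈ 0.0926.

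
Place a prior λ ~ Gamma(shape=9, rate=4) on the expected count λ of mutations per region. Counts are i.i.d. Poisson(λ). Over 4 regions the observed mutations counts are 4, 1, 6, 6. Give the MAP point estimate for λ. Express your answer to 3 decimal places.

Σxᵢ = 4+1+6+6 = 17, with n = 4.
Posterior ∝ λ^8e^(−4λ) · λ^17e^(−4λ) = λ^25e^(−8λ), i.e. Gamma(shape=26, rate=8).
The mode of a Gamma(a, b) with a ≥ 1 (shape–rate) is (a−1)/b = 25/8 ≈ 3.125.

λ̂_MAP = 3.125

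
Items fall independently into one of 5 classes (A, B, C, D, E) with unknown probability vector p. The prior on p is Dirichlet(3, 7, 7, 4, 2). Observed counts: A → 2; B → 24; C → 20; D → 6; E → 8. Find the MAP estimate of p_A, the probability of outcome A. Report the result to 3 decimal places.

The posterior is Dirichlet(αᵢ + nᵢ) = Dirichlet(5, 31, 27, 10, 10).
For a Dirichlet(a₁,…,a_K) with all aᵢ > 1, the mode has j-th component (aⱼ − 1)/(Σaᵢ − K).
Here Σaᵢ = 83 and K = 5, so p_A = (5 − 1)/(83 − 5) = 4/78 ≈ 0.051.

MAP estimate of p_A = 0.051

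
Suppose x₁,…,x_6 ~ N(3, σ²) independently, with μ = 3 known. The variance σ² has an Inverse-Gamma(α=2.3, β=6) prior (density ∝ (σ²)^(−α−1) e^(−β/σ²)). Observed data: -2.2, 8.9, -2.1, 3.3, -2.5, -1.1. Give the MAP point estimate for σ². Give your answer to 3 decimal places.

σ̂²_MAP = 11.667

Sum of squared deviations about the known mean: SS = (-2.2−3)² + (8.9−3)² + (-2.1−3)² + (3.3−3)² + (-2.5−3)² + (-1.1−3)² = 135.01.
The Normal likelihood contributes (σ²)^(−n/2) exp(−SS/(2σ²)), so the posterior is Inverse-Gamma(α + n/2, β + SS/2) = Inverse-Gamma(5.3, 73.505).
The mode of Inverse-Gamma(a, b) is b/(a+1) = 73.505/6.3 ≈ 11.667.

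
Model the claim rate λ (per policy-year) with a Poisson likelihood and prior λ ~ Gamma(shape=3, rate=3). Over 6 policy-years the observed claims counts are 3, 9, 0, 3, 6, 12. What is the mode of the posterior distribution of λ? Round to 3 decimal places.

Σxᵢ = 3+9+0+3+6+12 = 33, with n = 6.
Posterior ∝ λ^2e^(−3λ) · λ^33e^(−6λ) = λ^35e^(−9λ), i.e. Gamma(shape=36, rate=9).
The mode of a Gamma(a, b) with a ≥ 1 (shape–rate) is (a−1)/b = 35/9 ≈ 3.889.

λ̂_MAP = 3.889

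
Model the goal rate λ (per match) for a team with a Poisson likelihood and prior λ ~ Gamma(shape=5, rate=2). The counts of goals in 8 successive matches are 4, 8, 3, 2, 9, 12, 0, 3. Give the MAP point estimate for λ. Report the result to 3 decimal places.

Σxᵢ = 4+8+3+2+9+12+0+3 = 41, with n = 8.
Posterior ∝ λ^4e^(−2λ) · λ^41e^(−8λ) = λ^45e^(−10λ), i.e. Gamma(shape=46, rate=10).
The mode of a Gamma(a, b) with a ≥ 1 (shape–rate) is (a−1)/b = 45/10 ≈ 4.500.

λ̂_MAP = 4.500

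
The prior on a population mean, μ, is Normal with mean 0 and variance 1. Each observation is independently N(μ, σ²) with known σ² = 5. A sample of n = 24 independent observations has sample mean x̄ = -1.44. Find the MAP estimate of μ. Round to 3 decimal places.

μ̂_MAP = -1.192

n = 24, x̄ = -1.44.
For a Normal prior and Normal likelihood with known variance, the posterior is Normal; its mode equals its mean, the precision-weighted average.
Prior precision 1/σ₀² = 1/1 = 1; data precision n/σ² = 24/5 = 4.8.
μ̂ = (1·0 + 4.8·(-1.44)) / (1 + 4.8) = (-6.912)/5.8 = -864/725 ≈ -1.192.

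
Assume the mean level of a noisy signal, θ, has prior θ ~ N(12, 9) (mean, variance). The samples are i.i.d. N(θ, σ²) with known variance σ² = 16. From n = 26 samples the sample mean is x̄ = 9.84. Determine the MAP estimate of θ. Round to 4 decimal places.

θ̂_MAP = 9.9782

n = 26, x̄ = 9.84.
For a Normal prior and Normal likelihood with known variance, the posterior is Normal; its mode equals its mean, the precision-weighted average.
Prior precision 1/σ₀² = 1/9; data precision n/σ² = 26/16 = 1.625.
θ̂ = ((1/9)·12 + 1.625·9.84) / (1/9 + 1.625) = (5197/300)/(125/72) = 9.97824 ≈ 9.9782.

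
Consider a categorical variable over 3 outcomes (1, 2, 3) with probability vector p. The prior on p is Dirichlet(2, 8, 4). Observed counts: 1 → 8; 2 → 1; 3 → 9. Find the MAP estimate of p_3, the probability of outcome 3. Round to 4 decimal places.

MAP estimate: 0.4138

The posterior is Dirichlet(αᵢ + nᵢ) = Dirichlet(10, 9, 13).
For a Dirichlet(a₁,…,a_K) with all aᵢ > 1, the mode has j-th component (aⱼ − 1)/(Σaᵢ − K).
Here Σaᵢ = 32 and K = 3, so p_3 = (13 − 1)/(32 − 3) = 12/29 ≈ 0.4138.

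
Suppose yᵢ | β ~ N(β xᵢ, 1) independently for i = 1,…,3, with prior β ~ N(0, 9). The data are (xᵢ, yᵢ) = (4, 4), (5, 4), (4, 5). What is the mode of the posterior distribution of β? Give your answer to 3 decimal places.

β̂_MAP = 0.981

log p(β | y) = −Σ(yᵢ − βxᵢ)²/(2·1) − β²/(2·9) + const.
Setting the derivative to zero: Σxᵢ(yᵢ − βxᵢ)/1 − β/9 = 0, so β = Σxᵢyᵢ / (Σxᵢ² + σ²/τ²).
Σxᵢyᵢ = 4·4 + 5·4 + 4·5 = 56; Σxᵢ² = 57; σ²/τ² = 1/9.
β̂_MAP = 56 / (57 + 1/9) = 56/(514/9) = 252/257 ≈ 0.981.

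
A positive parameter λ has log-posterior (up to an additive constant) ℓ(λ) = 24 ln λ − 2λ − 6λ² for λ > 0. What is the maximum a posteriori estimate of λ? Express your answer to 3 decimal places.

ℓ'(λ) = 24/λ − 2 − 12λ. Setting this to zero and multiplying by λ: 12λ² + 2λ − 24 = 0.
λ = (−2 + √(2² + 4·12·24)) / (2·12) = (−2 + √1156) / 24 = (−2 + 34)/24 = 4/3.
ℓ''(λ) = −24/λ² − 12 < 0, confirming a maximum.

λ̂_MAP = 1.333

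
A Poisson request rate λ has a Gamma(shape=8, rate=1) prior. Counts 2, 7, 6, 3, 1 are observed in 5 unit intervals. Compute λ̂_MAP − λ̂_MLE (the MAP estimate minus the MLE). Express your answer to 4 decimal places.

Σxᵢ = 19. Posterior is Gamma(27, 6); MAP = (27−1)/6 = 26/6 ≈ 4.33333.
MLE = x̄ = 19/5 ≈ 3.80000.
Difference = 26/6 − 19/5 = 8/15 ≈ 0.5333.

MAP − MLE = 0.5333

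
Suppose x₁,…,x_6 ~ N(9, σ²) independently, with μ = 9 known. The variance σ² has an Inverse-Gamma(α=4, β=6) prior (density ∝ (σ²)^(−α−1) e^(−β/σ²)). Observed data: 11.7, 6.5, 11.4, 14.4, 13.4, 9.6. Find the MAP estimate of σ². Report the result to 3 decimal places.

Sum of squared deviations about the known mean: SS = (11.7−9)² + (6.5−9)² + (11.4−9)² + (14.4−9)² + (13.4−9)² + (9.6−9)² = 68.18.
The Normal likelihood contributes (σ²)^(−n/2) exp(−SS/(2σ²)), so the posterior is Inverse-Gamma(α + n/2, β + SS/2) = Inverse-Gamma(7, 40.09).
The mode of Inverse-Gamma(a, b) is b/(a+1) = 40.09/8 ≈ 5.011.

σ̂²_MAP = 5.011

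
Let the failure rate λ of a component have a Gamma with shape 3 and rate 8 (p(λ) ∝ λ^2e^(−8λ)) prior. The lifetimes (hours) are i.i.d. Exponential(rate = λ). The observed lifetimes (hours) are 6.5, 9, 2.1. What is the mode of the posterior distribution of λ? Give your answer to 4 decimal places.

λ̂_MAP = 0.1953

The Exponential(rate=λ) likelihood is ∝ λ^n e^(−λΣtᵢ). Here n = 3 and Σtᵢ = 6.5 + 9 + 2.1 = 17.6.
Posterior ∝ λ^2e^(−8λ) · λ^3e^(−17.6λ) = λ^5e^(−25.6λ), i.e. Gamma(6, 25.6).
Mode = (a−1)/b = 5/25.6 ≈ 0.1953.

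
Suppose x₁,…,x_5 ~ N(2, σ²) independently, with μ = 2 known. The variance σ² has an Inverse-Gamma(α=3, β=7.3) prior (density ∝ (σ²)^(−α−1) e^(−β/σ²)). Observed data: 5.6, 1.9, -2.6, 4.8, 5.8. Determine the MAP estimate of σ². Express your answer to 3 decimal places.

Sum of squared deviations about the known mean: SS = (5.6−2)² + (1.9−2)² + (-2.6−2)² + (4.8−2)² + (5.8−2)² = 56.41.
The Normal likelihood contributes (σ²)^(−n/2) exp(−SS/(2σ²)), so the posterior is Inverse-Gamma(α + n/2, β + SS/2) = Inverse-Gamma(5.5, 35.505).
The mode of Inverse-Gamma(a, b) is b/(a+1) = 35.505/6.5 ≈ 5.462.

σ̂²_MAP = 5.462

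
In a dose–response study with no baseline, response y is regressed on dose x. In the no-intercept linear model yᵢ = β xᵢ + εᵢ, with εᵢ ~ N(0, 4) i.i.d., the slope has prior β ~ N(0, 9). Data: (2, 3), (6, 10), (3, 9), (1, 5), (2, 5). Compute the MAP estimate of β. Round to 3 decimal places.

β̂_MAP = 1.984

log p(β | y) = −Σ(yᵢ − βxᵢ)²/(2·4) − β²/(2·9) + const.
Setting the derivative to zero: Σxᵢ(yᵢ − βxᵢ)/4 − β/9 = 0, so β = Σxᵢyᵢ / (Σxᵢ² + σ²/τ²).
Σxᵢyᵢ = 2·3 + 6·10 + 3·9 + 1·5 + 2·5 = 108; Σxᵢ² = 54; σ²/τ² = 4/9.
β̂_MAP = 108 / (54 + 4/9) = 108/(490/9) = 486/245 ≈ 1.984.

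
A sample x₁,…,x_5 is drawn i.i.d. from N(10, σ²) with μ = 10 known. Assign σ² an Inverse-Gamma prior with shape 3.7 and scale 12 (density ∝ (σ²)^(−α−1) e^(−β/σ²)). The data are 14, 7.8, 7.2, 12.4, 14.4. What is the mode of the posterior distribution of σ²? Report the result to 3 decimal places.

Sum of squared deviations about the known mean: SS = (14−10)² + (7.8−10)² + (7.2−10)² + (12.4−10)² + (14.4−10)² = 53.8.
The Normal likelihood contributes (σ²)^(−n/2) exp(−SS/(2σ²)), so the posterior is Inverse-Gamma(α + n/2, β + SS/2) = Inverse-Gamma(6.2, 38.9).
The mode of Inverse-Gamma(a, b) is b/(a+1) = 38.9/7.2 ≈ 5.403.

σ̂²_MAP = 5.403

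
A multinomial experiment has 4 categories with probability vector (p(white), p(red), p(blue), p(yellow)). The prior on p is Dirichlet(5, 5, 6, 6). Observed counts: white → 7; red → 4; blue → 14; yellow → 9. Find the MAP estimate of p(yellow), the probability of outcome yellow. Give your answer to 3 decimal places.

The posterior is Dirichlet(αᵢ + nᵢ) = Dirichlet(12, 9, 20, 15).
For a Dirichlet(a₁,…,a_K) with all aᵢ > 1, the mode has j-th component (aⱼ − 1)/(Σaᵢ − K).
Here Σaᵢ = 56 and K = 4, so p(yellow) = (15 − 1)/(56 − 4) = 14/52 ≈ 0.269.

MAP estimate of p(yellow) = 0.269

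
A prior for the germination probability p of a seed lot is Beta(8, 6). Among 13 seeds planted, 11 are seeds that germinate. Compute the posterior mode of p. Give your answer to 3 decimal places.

p̂_MAP = 0.720

Prior: Beta(8, 6).
Data: 11 successes in 13 trials. The binomial likelihood contributes p^11(1−p)^2, so the posterior is Beta(8+11, 6+2) = Beta(19, 8).
For Beta(a, b) with a, b > 1 the mode is (a−1)/(a+b−2) = 18/25 ≈ 0.720.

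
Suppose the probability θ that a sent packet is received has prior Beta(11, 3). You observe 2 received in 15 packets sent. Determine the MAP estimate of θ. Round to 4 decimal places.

θ̂_MAP = 0.4444

Prior: Beta(11, 3).
Data: 2 successes in 15 trials. The binomial likelihood contributes θ^2(1−θ)^13, so the posterior is Beta(11+2, 3+13) = Beta(13, 16).
For Beta(a, b) with a, b > 1 the mode is (a−1)/(a+b−2) = 12/27 ≈ 0.4444.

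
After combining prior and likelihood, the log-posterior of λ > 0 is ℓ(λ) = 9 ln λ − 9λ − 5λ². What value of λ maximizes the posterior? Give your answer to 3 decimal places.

ℓ'(λ) = 9/λ − 9 − 10λ. Setting this to zero and multiplying by λ: 10λ² + 9λ − 9 = 0.
λ = (−9 + √(9² + 4·10·9)) / (2·10) = (−9 + √441) / 20 = (−9 + 21)/20 = 3/5.
ℓ''(λ) = −9/λ² − 10 < 0, confirming a maximum.

λ̂_MAP = 0.600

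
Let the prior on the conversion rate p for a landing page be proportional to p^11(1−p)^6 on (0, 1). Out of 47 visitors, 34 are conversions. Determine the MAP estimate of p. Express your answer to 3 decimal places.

The prior density ∝ p^11(1−p)^6 is the kernel of Beta(12, 7).
Data: 34 successes in 47 trials. The binomial likelihood contributes p^34(1−p)^13, so the posterior is Beta(12+34, 7+13) = Beta(46, 20).
For Beta(a, b) with a, b > 1 the mode is (a−1)/(a+b−2) = 45/64 ≈ 0.703.

p̂_MAP = 0.703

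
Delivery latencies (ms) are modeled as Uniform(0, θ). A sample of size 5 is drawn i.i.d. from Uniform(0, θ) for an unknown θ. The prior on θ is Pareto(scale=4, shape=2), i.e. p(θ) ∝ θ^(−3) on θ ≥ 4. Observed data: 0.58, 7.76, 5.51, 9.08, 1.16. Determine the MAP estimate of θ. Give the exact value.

θ̂_MAP = 9.08

The Uniform(0, θ) likelihood is θ^(−n) for θ ≥ max(xᵢ), zero otherwise. Here max(xᵢ) = 9.08.
Posterior ∝ θ^(−3) · θ^(−5) = θ^(−8) on θ ≥ max(4, 9.08) = 9.08.
This density is strictly decreasing in θ, so the posterior mode lies at the lower boundary of the support.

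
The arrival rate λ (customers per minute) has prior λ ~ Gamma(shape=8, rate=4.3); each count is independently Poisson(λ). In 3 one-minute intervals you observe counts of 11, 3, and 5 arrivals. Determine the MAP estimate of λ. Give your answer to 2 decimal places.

λ̂_MAP = 3.56

Σxᵢ = 11+3+5 = 19, with n = 3.
Posterior ∝ λ^7e^(−4.3λ) · λ^19e^(−3λ) = λ^26e^(−7.3λ), i.e. Gamma(shape=27, rate=7.3).
The mode of a Gamma(a, b) with a ≥ 1 (shape–rate) is (a−1)/b = 26/7.3 ≈ 3.56.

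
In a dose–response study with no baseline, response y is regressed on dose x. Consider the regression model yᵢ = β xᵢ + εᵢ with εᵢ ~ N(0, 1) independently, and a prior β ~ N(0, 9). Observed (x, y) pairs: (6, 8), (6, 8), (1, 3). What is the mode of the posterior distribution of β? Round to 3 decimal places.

β̂_MAP = 1.354

log p(β | y) = −Σ(yᵢ − βxᵢ)²/(2·1) − β²/(2·9) + const.
Setting the derivative to zero: Σxᵢ(yᵢ − βxᵢ)/1 − β/9 = 0, so β = Σxᵢyᵢ / (Σxᵢ² + σ²/τ²).
Σxᵢyᵢ = 6·8 + 6·8 + 1·3 = 99; Σxᵢ² = 73; σ²/τ² = 1/9.
β̂_MAP = 99 / (73 + 1/9) = 99/(658/9) = 891/658 ≈ 1.354.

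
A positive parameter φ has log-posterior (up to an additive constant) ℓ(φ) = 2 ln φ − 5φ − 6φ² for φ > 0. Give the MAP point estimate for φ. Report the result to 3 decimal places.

ℓ'(φ) = 2/φ − 5 − 12φ. Setting this to zero and multiplying by φ: 12φ² + 5φ − 2 = 0.
φ = (−5 + √(5² + 4·12·2)) / (2·12) = (−5 + √121) / 24 = (−5 + 11)/24 = 1/4.
ℓ''(φ) = −2/φ² − 12 < 0, confirming a maximum.

φ̂_MAP = 0.250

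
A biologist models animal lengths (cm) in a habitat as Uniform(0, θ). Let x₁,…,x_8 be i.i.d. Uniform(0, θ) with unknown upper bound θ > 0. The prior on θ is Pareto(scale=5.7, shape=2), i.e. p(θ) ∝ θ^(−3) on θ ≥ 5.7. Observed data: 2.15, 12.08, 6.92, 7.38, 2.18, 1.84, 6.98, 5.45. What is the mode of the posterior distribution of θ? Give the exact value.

θ̂_MAP = 12.08

The Uniform(0, θ) likelihood is θ^(−n) for θ ≥ max(xᵢ), zero otherwise. Here max(xᵢ) = 12.08.
Posterior ∝ θ^(−3) · θ^(−8) = θ^(−11) on θ ≥ max(5.7, 12.08) = 12.08.
This density is strictly decreasing in θ, so the posterior mode lies at the lower boundary of the support.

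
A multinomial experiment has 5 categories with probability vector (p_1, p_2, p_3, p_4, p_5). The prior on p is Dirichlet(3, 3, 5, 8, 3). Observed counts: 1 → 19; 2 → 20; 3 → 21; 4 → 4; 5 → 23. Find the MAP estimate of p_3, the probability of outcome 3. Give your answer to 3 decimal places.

The posterior is Dirichlet(αᵢ + nᵢ) = Dirichlet(22, 23, 26, 12, 26).
For a Dirichlet(a₁,…,a_K) with all aᵢ > 1, the mode has j-th component (aⱼ − 1)/(Σaᵢ − K).
Here Σaᵢ = 109 and K = 5, so p_3 = (26 − 1)/(109 − 5) = 25/104 ≈ 0.240.

MAP estimate: 0.240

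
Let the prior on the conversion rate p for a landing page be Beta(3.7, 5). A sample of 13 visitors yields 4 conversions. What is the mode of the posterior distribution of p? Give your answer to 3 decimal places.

p̂_MAP = 0.340

Prior: Beta(3.7, 5).
Data: 4 successes in 13 trials. The binomial likelihood contributes p^4(1−p)^9, so the posterior is Beta(3.7+4, 5+9) = Beta(7.7, 14).
For Beta(a, b) with a, b > 1 the mode is (a−1)/(a+b−2) = 6.7/19.7 ≈ 0.340.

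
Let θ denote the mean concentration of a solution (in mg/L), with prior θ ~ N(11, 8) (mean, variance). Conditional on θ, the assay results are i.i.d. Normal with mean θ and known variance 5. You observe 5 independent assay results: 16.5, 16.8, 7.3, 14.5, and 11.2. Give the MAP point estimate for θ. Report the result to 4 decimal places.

θ̂_MAP = 13.0089

n = 5; x̄ = (16.5 + 16.8 + 7.3 + 14.5 + 11.2)/5 = 66.3/5 = 13.26.
For a Normal prior and Normal likelihood with known variance, the posterior is Normal; its mode equals its mean, the precision-weighted average.
Prior precision 1/σ₀² = 1/8 = 0.125; data precision n/σ² = 5/5 = 1.
θ̂ = (0.125·11 + 1·13.26) / (0.125 + 1) = 14.635/1.125 = 2927/225 ≈ 13.0089.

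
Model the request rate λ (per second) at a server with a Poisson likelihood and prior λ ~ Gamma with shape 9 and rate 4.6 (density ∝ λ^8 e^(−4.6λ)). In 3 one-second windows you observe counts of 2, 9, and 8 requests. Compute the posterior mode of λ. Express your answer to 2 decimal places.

Σxᵢ = 2+9+8 = 19, with n = 3.
Posterior ∝ λ^8e^(−4.6λ) · λ^19e^(−3λ) = λ^27e^(−7.6λ), i.e. Gamma(shape=28, rate=7.6).
The mode of a Gamma(a, b) with a ≥ 1 (shape–rate) is (a−1)/b = 27/7.6 ≈ 3.55.

λ̂_MAP = 3.55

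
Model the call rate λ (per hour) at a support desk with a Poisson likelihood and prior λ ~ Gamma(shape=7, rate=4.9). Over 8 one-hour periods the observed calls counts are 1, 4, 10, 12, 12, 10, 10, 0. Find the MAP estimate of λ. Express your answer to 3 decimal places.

λ̂_MAP = 5.039

Σxᵢ = 1+4+10+12+12+10+10+0 = 59, with n = 8.
Posterior ∝ λ^6e^(−4.9λ) · λ^59e^(−8λ) = λ^65e^(−12.9λ), i.e. Gamma(shape=66, rate=12.9).
The mode of a Gamma(a, b) with a ≥ 1 (shape–rate) is (a−1)/b = 65/12.9 ≈ 5.039.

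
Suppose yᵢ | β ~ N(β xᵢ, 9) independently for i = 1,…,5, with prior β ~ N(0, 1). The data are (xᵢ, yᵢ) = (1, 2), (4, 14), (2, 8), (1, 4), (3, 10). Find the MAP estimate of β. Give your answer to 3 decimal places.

log p(β | y) = −Σ(yᵢ − βxᵢ)²/(2·9) − β²/(2·1) + const.
Setting the derivative to zero: Σxᵢ(yᵢ − βxᵢ)/9 − β/1 = 0, so β = Σxᵢyᵢ / (Σxᵢ² + σ²/τ²).
Σxᵢyᵢ = 1·2 + 4·14 + 2·8 + 1·4 + 3·10 = 108; Σxᵢ² = 31; σ²/τ² = 9.
β̂_MAP = 108 / (31 + 9) = 108/40 ≈ 2.700.

β̂_MAP = 2.700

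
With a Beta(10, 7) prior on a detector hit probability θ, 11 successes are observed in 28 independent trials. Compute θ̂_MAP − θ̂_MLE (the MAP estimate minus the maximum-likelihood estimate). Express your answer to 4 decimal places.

Posterior is Beta(21, 24); MAP = (21−1)/(45−2) = 20/43 ≈ 0.46512.
MLE ignores the prior: θ̂_MLE = k/n = 11/28 ≈ 0.39286.
Difference = 20/43 − 11/28 = 87/1204 ≈ 0.0723.

MAP − MLE = 0.0723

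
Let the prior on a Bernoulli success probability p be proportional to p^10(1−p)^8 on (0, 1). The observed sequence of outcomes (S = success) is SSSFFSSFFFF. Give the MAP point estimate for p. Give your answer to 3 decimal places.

The prior density ∝ p^10(1−p)^8 is the kernel of Beta(11, 9).
Data: 5 successes in 11 trials (from the sequence). The binomial likelihood contributes p^5(1−p)^6, so the posterior is Beta(11+5, 9+6) = Beta(16, 15).
For Beta(a, b) with a, b > 1 the mode is (a−1)/(a+b−2) = 15/29 ≈ 0.517.

p̂_MAP = 0.517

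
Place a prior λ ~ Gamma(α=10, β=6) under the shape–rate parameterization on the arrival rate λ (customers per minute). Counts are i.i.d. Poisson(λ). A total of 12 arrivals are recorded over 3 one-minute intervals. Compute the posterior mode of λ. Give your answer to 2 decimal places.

Σxᵢ = 12, n = 3.
Posterior ∝ λ^9e^(−6λ) · λ^12e^(−3λ) = λ^21e^(−9λ), i.e. Gamma(shape=22, rate=9).
The mode of a Gamma(a, b) with a ≥ 1 (shape–rate) is (a−1)/b = 21/9 ≈ 2.33.

λ̂_MAP = 2.33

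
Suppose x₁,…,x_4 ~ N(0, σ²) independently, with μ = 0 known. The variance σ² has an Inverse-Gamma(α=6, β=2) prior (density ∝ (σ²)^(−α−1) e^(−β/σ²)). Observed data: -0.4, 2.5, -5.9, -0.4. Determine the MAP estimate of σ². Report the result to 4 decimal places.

σ̂²_MAP = 2.5211

Sum of squared deviations about the known mean: SS = (-0.4−0)² + (2.5−0)² + (-5.9−0)² + (-0.4−0)² = 41.38.
The Normal likelihood contributes (σ²)^(−n/2) exp(−SS/(2σ²)), so the posterior is Inverse-Gamma(α + n/2, β + SS/2) = Inverse-Gamma(8, 22.69).
The mode of Inverse-Gamma(a, b) is b/(a+1) = 22.69/9 ≈ 2.5211.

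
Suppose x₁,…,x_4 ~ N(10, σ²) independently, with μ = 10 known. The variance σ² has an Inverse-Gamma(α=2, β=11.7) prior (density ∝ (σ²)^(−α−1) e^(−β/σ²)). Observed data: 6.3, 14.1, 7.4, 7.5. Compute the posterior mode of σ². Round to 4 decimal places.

σ̂²_MAP = 6.6910

Sum of squared deviations about the known mean: SS = (6.3−10)² + (14.1−10)² + (7.4−10)² + (7.5−10)² = 43.51.
The Normal likelihood contributes (σ²)^(−n/2) exp(−SS/(2σ²)), so the posterior is Inverse-Gamma(α + n/2, β + SS/2) = Inverse-Gamma(4, 33.455).
The mode of Inverse-Gamma(a, b) is b/(a+1) = 33.455/5 ≈ 6.6910.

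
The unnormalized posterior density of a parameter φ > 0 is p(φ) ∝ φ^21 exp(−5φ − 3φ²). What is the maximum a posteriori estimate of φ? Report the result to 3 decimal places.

φ̂_MAP = 1.500

ℓ'(φ) = 21/φ − 5 − 6φ. Setting this to zero and multiplying by φ: 6φ² + 5φ − 21 = 0.
φ = (−5 + √(5² + 4·6·21)) / (2·6) = (−5 + √529) / 12 = (−5 + 23)/12 = 3/2.
ℓ''(φ) = −21/φ² − 6 < 0, confirming a maximum.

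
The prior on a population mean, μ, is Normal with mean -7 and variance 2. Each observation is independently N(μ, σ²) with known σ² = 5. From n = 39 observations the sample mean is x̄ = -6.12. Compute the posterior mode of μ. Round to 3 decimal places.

n = 39, x̄ = -6.12.
For a Normal prior and Normal likelihood with known variance, the posterior is Normal; its mode equals its mean, the precision-weighted average.
Prior precision 1/σ₀² = 1/2 = 0.5; data precision n/σ² = 39/5 = 7.8.
μ̂ = (0.5·(-7) + 7.8·(-6.12)) / (0.5 + 7.8) = (-51.236)/8.3 = -12809/2075 ≈ -6.173.

μ̂_MAP = -6.173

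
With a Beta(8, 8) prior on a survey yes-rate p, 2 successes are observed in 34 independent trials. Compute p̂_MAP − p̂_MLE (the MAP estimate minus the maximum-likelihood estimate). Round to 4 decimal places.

Posterior is Beta(10, 40); MAP = (10−1)/(50−2) = 9/48 ≈ 0.18750.
MLE ignores the prior: p̂_MLE = k/n = 2/34 ≈ 0.05882.
Difference = 9/48 − 2/34 = 35/272 ≈ 0.1287.

MAP − MLE = 0.1287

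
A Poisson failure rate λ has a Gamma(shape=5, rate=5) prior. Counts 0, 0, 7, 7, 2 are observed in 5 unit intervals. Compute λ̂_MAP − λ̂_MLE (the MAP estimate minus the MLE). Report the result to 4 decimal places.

Σxᵢ = 16. Posterior is Gamma(21, 10); MAP = (21−1)/10 = 20/10 ≈ 2.00000.
MLE = x̄ = 16/5 ≈ 3.20000.
Difference = 20/10 − 16/5 = -6/5 ≈ -1.2000.

MAP − MLE = -1.2000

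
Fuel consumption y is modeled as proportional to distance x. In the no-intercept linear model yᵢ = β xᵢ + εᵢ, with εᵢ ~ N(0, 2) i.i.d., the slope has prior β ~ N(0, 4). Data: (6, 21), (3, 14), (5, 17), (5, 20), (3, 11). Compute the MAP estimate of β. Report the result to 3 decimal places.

log p(β | y) = −Σ(yᵢ − βxᵢ)²/(2·2) − β²/(2·4) + const.
Setting the derivative to zero: Σxᵢ(yᵢ − βxᵢ)/2 − β/4 = 0, so β = Σxᵢyᵢ / (Σxᵢ² + σ²/τ²).
Σxᵢyᵢ = 6·21 + 3·14 + 5·17 + 5·20 + 3·11 = 386; Σxᵢ² = 104; σ²/τ² = 0.5.
β̂_MAP = 386 / (104 + 0.5) = 386/104.5 ≈ 3.694.

β̂_MAP = 3.694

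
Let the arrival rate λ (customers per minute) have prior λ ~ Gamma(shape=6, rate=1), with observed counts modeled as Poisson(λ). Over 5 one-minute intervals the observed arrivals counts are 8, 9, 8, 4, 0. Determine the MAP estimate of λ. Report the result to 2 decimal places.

Σxᵢ = 8+9+8+4+0 = 29, with n = 5.
Posterior ∝ λ^5e^(−1λ) · λ^29e^(−5λ) = λ^34e^(−6λ), i.e. Gamma(shape=35, rate=6).
The mode of a Gamma(a, b) with a ≥ 1 (shape–rate) is (a−1)/b = 34/6 ≈ 5.67.

λ̂_MAP = 5.67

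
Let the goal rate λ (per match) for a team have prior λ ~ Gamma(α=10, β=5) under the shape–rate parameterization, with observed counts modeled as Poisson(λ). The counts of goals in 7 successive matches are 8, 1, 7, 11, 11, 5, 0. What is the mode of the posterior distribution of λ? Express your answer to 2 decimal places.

Σxᵢ = 8+1+7+11+11+5+0 = 43, with n = 7.
Posterior ∝ λ^9e^(−5λ) · λ^43e^(−7λ) = λ^52e^(−12λ), i.e. Gamma(shape=53, rate=12).
The mode of a Gamma(a, b) with a ≥ 1 (shape–rate) is (a−1)/b = 52/12 ≈ 4.33.

λ̂_MAP = 4.33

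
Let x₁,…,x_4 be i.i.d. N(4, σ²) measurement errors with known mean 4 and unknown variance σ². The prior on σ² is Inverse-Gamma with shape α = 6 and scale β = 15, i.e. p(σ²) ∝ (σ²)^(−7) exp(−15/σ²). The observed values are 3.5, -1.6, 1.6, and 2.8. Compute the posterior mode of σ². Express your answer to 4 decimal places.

σ̂²_MAP = 3.8228

Sum of squared deviations about the known mean: SS = (3.5−4)² + (-1.6−4)² + (1.6−4)² + (2.8−4)² = 38.81.
The Normal likelihood contributes (σ²)^(−n/2) exp(−SS/(2σ²)), so the posterior is Inverse-Gamma(α + n/2, β + SS/2) = Inverse-Gamma(8, 34.405).
The mode of Inverse-Gamma(a, b) is b/(a+1) = 34.405/9 ≈ 3.8228.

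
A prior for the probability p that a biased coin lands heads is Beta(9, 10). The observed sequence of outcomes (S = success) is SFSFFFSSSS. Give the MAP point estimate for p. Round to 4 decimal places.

p̂_MAP = 0.5185

Prior: Beta(9, 10).
Data: 6 successes in 10 trials (from the sequence). The binomial likelihood contributes p^6(1−p)^4, so the posterior is Beta(9+6, 10+4) = Beta(15, 14).
For Beta(a, b) with a, b > 1 the mode is (a−1)/(a+b−2) = 14/27 ≈ 0.5185.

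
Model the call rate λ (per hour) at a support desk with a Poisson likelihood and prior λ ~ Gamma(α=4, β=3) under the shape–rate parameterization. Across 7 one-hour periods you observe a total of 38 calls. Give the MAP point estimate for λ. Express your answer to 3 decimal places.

Σxᵢ = 38, n = 7.
Posterior ∝ λ^3e^(−3λ) · λ^38e^(−7λ) = λ^41e^(−10λ), i.e. Gamma(shape=42, rate=10).
The mode of a Gamma(a, b) with a ≥ 1 (shape–rate) is (a−1)/b = 41/10 ≈ 4.100.

λ̂_MAP = 4.100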